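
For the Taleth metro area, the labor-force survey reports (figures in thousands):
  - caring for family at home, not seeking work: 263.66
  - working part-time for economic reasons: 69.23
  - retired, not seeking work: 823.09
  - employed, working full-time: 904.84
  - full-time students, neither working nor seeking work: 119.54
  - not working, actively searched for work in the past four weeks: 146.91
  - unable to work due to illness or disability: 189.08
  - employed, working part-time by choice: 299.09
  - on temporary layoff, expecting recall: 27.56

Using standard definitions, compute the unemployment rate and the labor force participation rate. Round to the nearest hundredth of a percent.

Unemployment rate ≈ 12.05%; labor force participation rate ≈ 50.92%.

Employed = 69.23 + 904.84 + 299.09 = 1,273.16 thousand (anyone who worked, including part-time for economic reasons, counts as employed).
Unemployed = 146.91 + 27.56 = 174.47 thousand (jobless and actively searching, or on temporary layoff).
Labor force = 1,273.16 + 174.47 = 1,447.63 thousand.
Not in labor force = 263.66 + 823.09 + 119.54 + 189.08 = 1,395.37 thousand (those not working and not actively searching are outside the labor force).
Civilian working-age population = 1,447.63 + 1,395.37 = 2,843.00 thousand.
Unemployment rate = 174.47 / 1,447.63 = 12.05%.
Labor force participation rate = 1,447.63 / 2,843.00 = 50.92%.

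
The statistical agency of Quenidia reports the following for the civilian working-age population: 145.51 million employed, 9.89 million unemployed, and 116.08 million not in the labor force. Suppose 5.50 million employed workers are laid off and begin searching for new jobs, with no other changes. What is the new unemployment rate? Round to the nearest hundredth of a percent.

Initially, labor force = 145.51 + 9.89 = 155.40 million, so u = 9.89/155.40 = 6.36%.
After the change, employed falls and unemployed rises by 5.50; labor force unchanged → E = 140.01, U = 15.39, labor force = 155.40 million.
New unemployment rate = 15.39 / 155.40 = 9.90%.

New unemployment rate ≈ 9.90%.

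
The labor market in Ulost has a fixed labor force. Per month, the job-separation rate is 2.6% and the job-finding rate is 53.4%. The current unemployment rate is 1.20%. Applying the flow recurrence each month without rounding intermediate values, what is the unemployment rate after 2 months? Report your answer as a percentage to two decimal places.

With a fixed labor force, u_{t+1} = u_t + s·(1−u_t) − f·u_t = u_t·(1−s−f) + s.
Here 1−s−f = 0.440 and s = 0.026.
u_1 = 0.012000 × 0.440 + 0.026 = 0.031280.
u_2 = 0.031280 × 0.440 + 0.026 = 0.039763.

Unemployment rate after two months ≈ 3.98%.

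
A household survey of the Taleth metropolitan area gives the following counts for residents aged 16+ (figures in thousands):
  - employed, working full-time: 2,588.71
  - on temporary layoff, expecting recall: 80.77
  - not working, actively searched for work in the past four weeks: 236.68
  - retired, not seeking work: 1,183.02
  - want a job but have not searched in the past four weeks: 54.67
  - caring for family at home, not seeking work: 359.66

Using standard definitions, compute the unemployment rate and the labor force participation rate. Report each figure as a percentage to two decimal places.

Employed = 2,588.71 thousand.
Unemployed = 80.77 + 236.68 = 317.45 thousand (jobless and actively searching, or on temporary layoff).
Labor force = 2,588.71 + 317.45 = 2,906.16 thousand.
Not in labor force = 1,183.02 + 54.67 + 359.66 = 1,597.35 thousand (those not working and not actively searching are outside the labor force — including those who want a job but have given up searching).
Civilian working-age population = 2,906.16 + 1,597.35 = 4,503.51 thousand.
Unemployment rate = 317.45 / 2,906.16 = 10.92%.
Labor force participation rate = 2,906.16 / 4,503.51 = 64.53%.

Unemployment rate ≈ 10.92%; labor force participation rate ≈ 64.53%.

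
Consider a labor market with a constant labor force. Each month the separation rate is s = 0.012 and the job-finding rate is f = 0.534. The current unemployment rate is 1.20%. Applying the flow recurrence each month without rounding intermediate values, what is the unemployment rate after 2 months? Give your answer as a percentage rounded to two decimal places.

Unemployment rate after two months ≈ 1.99%.

With a fixed labor force, u_{t+1} = u_t + s·(1−u_t) − f·u_t = u_t·(1−s−f) + s.
Here 1−s−f = 0.454 and s = 0.012.
u_1 = 0.012000 × 0.454 + 0.012 = 0.017448.
u_2 = 0.017448 × 0.454 + 0.012 = 0.019921.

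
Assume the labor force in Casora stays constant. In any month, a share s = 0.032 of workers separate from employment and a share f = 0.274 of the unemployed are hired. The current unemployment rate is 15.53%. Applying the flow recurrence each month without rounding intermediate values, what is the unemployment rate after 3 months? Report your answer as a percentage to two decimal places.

With a fixed labor force, u_{t+1} = u_t + s·(1−u_t) − f·u_t = u_t·(1−s−f) + s.
Here 1−s−f = 0.694 and s = 0.032.
u_1 = 0.155300 × 0.694 + 0.032 = 0.139778.
u_2 = 0.139778 × 0.694 + 0.032 = 0.129006.
u_3 = 0.129006 × 0.694 + 0.032 = 0.121530.

Unemployment rate after three months ≈ 12.15%.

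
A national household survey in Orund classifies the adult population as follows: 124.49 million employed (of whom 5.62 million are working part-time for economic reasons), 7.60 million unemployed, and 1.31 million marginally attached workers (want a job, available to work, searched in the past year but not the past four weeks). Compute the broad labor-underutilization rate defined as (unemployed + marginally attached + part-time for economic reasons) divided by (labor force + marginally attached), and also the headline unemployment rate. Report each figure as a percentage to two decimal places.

Labor force = 124.49 + 7.60 = 132.09 million.
Numerator = 7.60 + 1.31 + 5.62 = 14.53 million.
Denominator = 132.09 + 1.31 = 133.40 million.
Broad rate = 14.53 / 133.40 = 10.89%.
Headline unemployment rate = 7.60 / 132.09 = 5.75%.

Broad underutilization rate ≈ 10.89%; headline unemployment rate ≈ 5.75%.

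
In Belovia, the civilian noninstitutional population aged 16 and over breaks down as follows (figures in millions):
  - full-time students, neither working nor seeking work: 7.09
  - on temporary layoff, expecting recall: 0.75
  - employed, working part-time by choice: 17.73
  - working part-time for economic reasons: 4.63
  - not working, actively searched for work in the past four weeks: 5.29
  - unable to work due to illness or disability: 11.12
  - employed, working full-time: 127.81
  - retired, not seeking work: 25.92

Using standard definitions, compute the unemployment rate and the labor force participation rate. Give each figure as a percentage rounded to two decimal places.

Unemployment rate ≈ 3.87%; labor force participation rate ≈ 77.97%.

Employed = 17.73 + 4.63 + 127.81 = 150.17 million (anyone who worked, including part-time for economic reasons, counts as employed).
Unemployed = 0.75 + 5.29 = 6.04 million (jobless and actively searching, or on temporary layoff).
Labor force = 150.17 + 6.04 = 156.21 million.
Not in labor force = 7.09 + 11.12 + 25.92 = 44.13 million (those not working and not actively searching are outside the labor force).
Civilian working-age population = 156.21 + 44.13 = 200.34 million.
Unemployment rate = 6.04 / 156.21 = 3.87%.
Labor force participation rate = 156.21 / 200.34 = 77.97%.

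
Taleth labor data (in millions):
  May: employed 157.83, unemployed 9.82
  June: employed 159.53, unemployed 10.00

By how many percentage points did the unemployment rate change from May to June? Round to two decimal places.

The unemployment rate changed by +0.04 percentage points.

May: labor force = 157.83 + 9.82 = 167.65; u = 9.82/167.65 = 5.86%.
June: labor force = 159.53 + 10.00 = 169.53; u = 10.00/169.53 = 5.90%.
Change = 5.90% − 5.86% = +0.04 pp.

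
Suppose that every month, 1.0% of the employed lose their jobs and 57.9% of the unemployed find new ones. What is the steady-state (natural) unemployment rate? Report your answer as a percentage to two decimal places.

Steady-state unemployment rate ≈ 1.70%.

At steady state the flows balance: s·E = f·U, so U/(E+U) = s/(s+f).
u* = 1.0 / (1.0 + 57.9) = 1.0 / 58.90 = 1.70%.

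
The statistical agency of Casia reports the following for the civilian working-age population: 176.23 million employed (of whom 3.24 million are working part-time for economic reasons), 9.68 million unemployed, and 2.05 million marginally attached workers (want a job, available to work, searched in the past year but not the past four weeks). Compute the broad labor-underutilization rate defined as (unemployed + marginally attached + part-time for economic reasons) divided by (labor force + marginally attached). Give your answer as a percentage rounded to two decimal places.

Broad underutilization rate ≈ 7.96%.

Labor force = 176.23 + 9.68 = 185.91 million.
Numerator = 9.68 + 2.05 + 3.24 = 14.97 million.
Denominator = 185.91 + 2.05 = 187.96 million.
Broad rate = 14.97 / 187.96 = 7.96%.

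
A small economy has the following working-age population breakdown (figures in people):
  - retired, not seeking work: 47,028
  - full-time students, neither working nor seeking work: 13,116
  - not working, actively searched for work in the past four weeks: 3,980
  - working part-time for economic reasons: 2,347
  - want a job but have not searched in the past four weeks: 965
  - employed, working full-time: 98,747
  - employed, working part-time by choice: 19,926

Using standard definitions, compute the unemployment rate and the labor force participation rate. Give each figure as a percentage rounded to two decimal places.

Employed = 2,347 + 98,747 + 19,926 = 121,020 (anyone who worked, including part-time for economic reasons, counts as employed).
Unemployed = 3,980.
Labor force = 121,020 + 3,980 = 125,000.
Not in labor force = 47,028 + 13,116 + 965 = 61,109 (those not working and not actively searching are outside the labor force — including those who want a job but have given up searching).
Civilian working-age population = 125,000 + 61,109 = 186,109.
Unemployment rate = 3,980 / 125,000 = 3.18%.
Labor force participation rate = 125,000 / 186,109 = 67.16%.

Unemployment rate ≈ 3.18%; labor force participation rate ≈ 67.16%.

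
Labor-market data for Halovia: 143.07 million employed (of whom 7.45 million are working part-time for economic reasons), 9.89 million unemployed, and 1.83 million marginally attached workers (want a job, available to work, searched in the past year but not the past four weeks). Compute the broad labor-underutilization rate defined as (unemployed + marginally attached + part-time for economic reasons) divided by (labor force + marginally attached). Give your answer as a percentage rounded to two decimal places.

Broad underutilization rate ≈ 12.38%.

Labor force = 143.07 + 9.89 = 152.96 million.
Numerator = 9.89 + 1.83 + 7.45 = 19.17 million.
Denominator = 152.96 + 1.83 = 154.79 million.
Broad rate = 19.17 / 154.79 = 12.38%.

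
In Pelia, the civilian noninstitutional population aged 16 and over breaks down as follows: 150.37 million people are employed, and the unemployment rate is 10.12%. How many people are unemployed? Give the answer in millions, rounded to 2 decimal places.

About 16.93 million are unemployed.

Let U be the number unemployed. The labor force is E + U, and U/(E+U) = 0.1012.
So U = 0.1012 × 150.37 / (1 − 0.1012) = 15.2174 / 0.8988 ≈ 16.93 million.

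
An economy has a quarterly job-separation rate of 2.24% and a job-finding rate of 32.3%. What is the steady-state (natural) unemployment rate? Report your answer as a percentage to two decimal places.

At steady state the flows balance: s·E = f·U, so U/(E+U) = s/(s+f).
u* = 2.24 / (2.24 + 32.3) = 2.24 / 34.54 = 6.49%.

Steady-state unemployment rate ≈ 6.49%.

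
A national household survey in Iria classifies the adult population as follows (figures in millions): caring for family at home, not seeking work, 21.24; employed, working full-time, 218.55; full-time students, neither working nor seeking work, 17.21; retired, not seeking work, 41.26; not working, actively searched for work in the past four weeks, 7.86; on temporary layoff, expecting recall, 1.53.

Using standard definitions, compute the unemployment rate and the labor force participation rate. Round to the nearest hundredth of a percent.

Unemployment rate ≈ 4.12%; labor force participation rate ≈ 74.09%.

Employed = 218.55 million.
Unemployed = 7.86 + 1.53 = 9.39 million (jobless and actively searching, or on temporary layoff).
Labor force = 218.55 + 9.39 = 227.94 million.
Not in labor force = 21.24 + 17.21 + 41.26 = 79.71 million (those not working and not actively searching are outside the labor force).
Civilian working-age population = 227.94 + 79.71 = 307.65 million.
Unemployment rate = 9.39 / 227.94 = 4.12%.
Labor force participation rate = 227.94 / 307.65 = 74.09%.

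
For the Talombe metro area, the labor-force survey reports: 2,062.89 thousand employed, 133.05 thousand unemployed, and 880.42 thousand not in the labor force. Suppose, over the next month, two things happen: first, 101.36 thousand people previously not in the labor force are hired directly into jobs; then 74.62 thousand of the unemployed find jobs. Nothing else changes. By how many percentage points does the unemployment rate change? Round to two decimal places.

Initially, labor force = 2,062.89 + 133.05 = 2,195.94 thousand, so u = 133.05/2,195.94 = 6.06%.
After the first change, employed and labor force both rise by 101.36; unemployed unchanged → E = 2,164.25, U = 133.05, labor force = 2,297.30 thousand.
After the second change, unemployed falls and employed rises by 74.62; labor force unchanged → E = 2,238.87, U = 58.43, labor force = 2,297.30 thousand.
New unemployment rate = 58.43 / 2,297.30 = 2.54%.
Change = 2.54% − 6.06% = −3.52 percentage points.

The unemployment rate changes by −3.52 percentage points.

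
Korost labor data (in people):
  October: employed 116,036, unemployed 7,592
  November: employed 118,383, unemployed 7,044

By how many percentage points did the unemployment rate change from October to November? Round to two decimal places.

The unemployment rate changed by −0.52 percentage points.

October: labor force = 116,036 + 7,592 = 123,628; u = 7,592/123,628 = 6.14%.
November: labor force = 118,383 + 7,044 = 125,427; u = 7,044/125,427 = 5.62%.
Change = 5.62% − 6.14% = −0.52 pp.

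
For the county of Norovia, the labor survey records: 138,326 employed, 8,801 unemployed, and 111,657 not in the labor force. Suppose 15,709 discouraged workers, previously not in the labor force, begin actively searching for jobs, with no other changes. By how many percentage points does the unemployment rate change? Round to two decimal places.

Initially, labor force = 138,326 + 8,801 = 147,127, so u = 8,801/147,127 = 5.98%.
After the change, unemployed and labor force both rise by 15,709 → E = 138,326, U = 24,510, labor force = 162,836.
New unemployment rate = 24,510 / 162,836 = 15.05%.
Change = 15.05% − 5.98% = +9.07 percentage points.

The unemployment rate changes by +9.07 percentage points.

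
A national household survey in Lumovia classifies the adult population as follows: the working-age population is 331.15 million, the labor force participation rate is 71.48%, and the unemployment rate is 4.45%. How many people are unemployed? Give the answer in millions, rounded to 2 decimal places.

About 10.53 million are unemployed.

Labor force = 0.7148 × 331.15 = 236.71 million.
Unemployed = 0.0445 × 236.71 ≈ 10.53 million.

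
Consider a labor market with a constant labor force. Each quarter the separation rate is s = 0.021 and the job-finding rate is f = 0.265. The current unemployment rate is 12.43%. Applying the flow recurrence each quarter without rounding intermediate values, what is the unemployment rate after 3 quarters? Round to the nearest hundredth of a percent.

With a fixed labor force, u_{t+1} = u_t + s·(1−u_t) − f·u_t = u_t·(1−s−f) + s.
Here 1−s−f = 0.714 and s = 0.021.
u_1 = 0.124300 × 0.714 + 0.021 = 0.109750.
u_2 = 0.109750 × 0.714 + 0.021 = 0.099362.
u_3 = 0.099362 × 0.714 + 0.021 = 0.091944.

Unemployment rate after three quarters ≈ 9.19%.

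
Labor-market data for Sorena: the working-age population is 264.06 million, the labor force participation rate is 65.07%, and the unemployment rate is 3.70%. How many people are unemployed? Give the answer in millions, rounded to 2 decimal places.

Labor force = 0.6507 × 264.06 = 171.82 million.
Unemployed = 0.0370 × 171.82 ≈ 6.36 million.

About 6.36 million are unemployed.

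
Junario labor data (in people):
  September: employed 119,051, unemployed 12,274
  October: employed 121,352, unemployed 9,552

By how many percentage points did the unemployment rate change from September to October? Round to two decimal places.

September: labor force = 119,051 + 12,274 = 131,325; u = 12,274/131,325 = 9.35%.
October: labor force = 121,352 + 9,552 = 130,904; u = 9,552/130,904 = 7.30%.
Change = 7.30% − 9.35% = −2.05 pp.

The unemployment rate changed by −2.05 percentage points.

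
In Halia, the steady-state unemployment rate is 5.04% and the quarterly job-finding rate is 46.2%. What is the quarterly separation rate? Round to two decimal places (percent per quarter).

From u* = s/(s+f): s = u·f/(1−u).
s = 0.0504 × 46.2 / (1 − 0.0504) = 2.3285 / 0.9496 ≈ 2.45% per quarter.

Separation rate ≈ 2.45% per quarter.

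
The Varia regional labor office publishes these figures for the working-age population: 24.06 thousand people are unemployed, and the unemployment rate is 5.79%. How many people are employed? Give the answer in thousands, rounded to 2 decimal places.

About 391.48 thousand are employed.

Labor force = U / u = 24.06 / 0.0579 ≈ 415.54 thousand.
Employed = labor force − unemployed = 415.54 − 24.06 = 391.48 thousand.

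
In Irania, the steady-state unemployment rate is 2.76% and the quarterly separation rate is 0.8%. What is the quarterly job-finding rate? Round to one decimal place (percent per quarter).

From u* = s/(s+f): f = s·(1−u)/u.
f = 0.8 × (1 − 0.0276) / 0.0276 = 0.7779 / 0.0276 ≈ 28.2% per quarter.

Job-finding rate ≈ 28.2% per quarter.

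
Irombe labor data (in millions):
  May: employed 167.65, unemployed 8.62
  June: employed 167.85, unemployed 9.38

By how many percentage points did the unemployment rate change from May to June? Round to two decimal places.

The unemployment rate changed by +0.40 percentage points.

May: labor force = 167.65 + 8.62 = 176.27; u = 8.62/176.27 = 4.89%.
June: labor force = 167.85 + 9.38 = 177.23; u = 9.38/177.23 = 5.29%.
Change = 5.29% − 4.89% = +0.40 pp.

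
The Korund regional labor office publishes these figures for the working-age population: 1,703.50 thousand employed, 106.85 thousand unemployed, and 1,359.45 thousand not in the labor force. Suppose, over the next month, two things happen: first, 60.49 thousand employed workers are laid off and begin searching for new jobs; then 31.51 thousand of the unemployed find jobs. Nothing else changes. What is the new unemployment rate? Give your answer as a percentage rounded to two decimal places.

New unemployment rate ≈ 7.50%.

Initially, labor force = 1,703.50 + 106.85 = 1,810.35 thousand, so u = 106.85/1,810.35 = 5.90%.
After the first change, employed falls and unemployed rises by 60.49; labor force unchanged → E = 1,643.01, U = 167.34, labor force = 1,810.35 thousand.
After the second change, unemployed falls and employed rises by 31.51; labor force unchanged → E = 1,674.52, U = 135.83, labor force = 1,810.35 thousand.
New unemployment rate = 135.83 / 1,810.35 = 7.50%.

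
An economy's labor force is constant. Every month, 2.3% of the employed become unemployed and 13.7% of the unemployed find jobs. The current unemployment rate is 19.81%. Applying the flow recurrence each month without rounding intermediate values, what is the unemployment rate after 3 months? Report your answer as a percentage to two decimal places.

With a fixed labor force, u_{t+1} = u_t + s·(1−u_t) − f·u_t = u_t·(1−s−f) + s.
Here 1−s−f = 0.840 and s = 0.023.
u_1 = 0.198100 × 0.840 + 0.023 = 0.189404.
u_2 = 0.189404 × 0.840 + 0.023 = 0.182099.
u_3 = 0.182099 × 0.840 + 0.023 = 0.175963.

Unemployment rate after three months ≈ 17.60%.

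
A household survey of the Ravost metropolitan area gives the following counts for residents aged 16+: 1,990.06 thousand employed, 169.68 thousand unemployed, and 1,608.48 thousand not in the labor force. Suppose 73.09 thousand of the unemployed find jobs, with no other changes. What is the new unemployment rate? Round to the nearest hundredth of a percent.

Initially, labor force = 1,990.06 + 169.68 = 2,159.74 thousand, so u = 169.68/2,159.74 = 7.86%.
After the change, unemployed falls and employed rises by 73.09; labor force unchanged → E = 2,063.15, U = 96.59, labor force = 2,159.74 thousand.
New unemployment rate = 96.59 / 2,159.74 = 4.47%.

New unemployment rate ≈ 4.47%.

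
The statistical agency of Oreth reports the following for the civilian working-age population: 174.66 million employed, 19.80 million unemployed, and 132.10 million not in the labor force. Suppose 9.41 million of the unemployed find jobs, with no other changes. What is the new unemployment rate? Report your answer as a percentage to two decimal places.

New unemployment rate ≈ 5.34%.

Initially, labor force = 174.66 + 19.80 = 194.46 million, so u = 19.80/194.46 = 10.18%.
After the change, unemployed falls and employed rises by 9.41; labor force unchanged → E = 184.07, U = 10.39, labor force = 194.46 million.
New unemployment rate = 10.39 / 194.46 = 5.34%.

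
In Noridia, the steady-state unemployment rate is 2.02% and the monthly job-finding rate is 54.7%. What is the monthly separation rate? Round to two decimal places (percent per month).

Separation rate ≈ 1.13% per month.

From u* = s/(s+f): s = u·f/(1−u).
s = 0.0202 × 54.7 / (1 − 0.0202) = 1.1049 / 0.9798 ≈ 1.13% per month.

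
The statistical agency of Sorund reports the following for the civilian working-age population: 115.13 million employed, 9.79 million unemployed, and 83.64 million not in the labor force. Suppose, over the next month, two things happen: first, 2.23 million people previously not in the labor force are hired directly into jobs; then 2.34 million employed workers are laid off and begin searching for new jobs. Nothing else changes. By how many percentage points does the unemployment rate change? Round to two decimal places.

Initially, labor force = 115.13 + 9.79 = 124.92 million, so u = 9.79/124.92 = 7.84%.
After the first change, employed and labor force both rise by 2.23; unemployed unchanged → E = 117.36, U = 9.79, labor force = 127.15 million.
After the second change, employed falls and unemployed rises by 2.34; labor force unchanged → E = 115.02, U = 12.13, labor force = 127.15 million.
New unemployment rate = 12.13 / 127.15 = 9.54%.
Change = 9.54% − 7.84% = +1.70 percentage points.

The unemployment rate changes by +1.70 percentage points.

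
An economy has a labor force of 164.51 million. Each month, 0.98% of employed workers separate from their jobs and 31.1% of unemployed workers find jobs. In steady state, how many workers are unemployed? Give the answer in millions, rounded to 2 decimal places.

Steady-state unemployment rate u* = s/(s+f) = 0.98/(0.98+31.1) = 0.030549.
Unemployed = u* × labor force = 0.030549 × 164.51 ≈ 5.03 million.

About 5.03 million are unemployed in steady state.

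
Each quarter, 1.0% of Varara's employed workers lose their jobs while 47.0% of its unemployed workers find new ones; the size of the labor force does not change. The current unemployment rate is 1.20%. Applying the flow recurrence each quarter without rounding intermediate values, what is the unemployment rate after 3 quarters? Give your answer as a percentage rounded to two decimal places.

Unemployment rate after three quarters ≈ 1.96%.

With a fixed labor force, u_{t+1} = u_t + s·(1−u_t) − f·u_t = u_t·(1−s−f) + s.
Here 1−s−f = 0.520 and s = 0.010.
u_1 = 0.012000 × 0.520 + 0.010 = 0.016240.
u_2 = 0.016240 × 0.520 + 0.010 = 0.018445.
u_3 = 0.018445 × 0.520 + 0.010 = 0.019591.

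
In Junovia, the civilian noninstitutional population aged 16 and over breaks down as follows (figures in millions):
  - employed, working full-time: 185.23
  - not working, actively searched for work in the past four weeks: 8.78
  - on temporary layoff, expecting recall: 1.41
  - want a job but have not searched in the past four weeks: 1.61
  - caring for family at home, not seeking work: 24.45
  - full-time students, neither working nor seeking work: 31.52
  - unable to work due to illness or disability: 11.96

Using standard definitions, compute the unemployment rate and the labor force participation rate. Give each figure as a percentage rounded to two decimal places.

Employed = 185.23 million.
Unemployed = 8.78 + 1.41 = 10.19 million (jobless and actively searching, or on temporary layoff).
Labor force = 185.23 + 10.19 = 195.42 million.
Not in labor force = 1.61 + 24.45 + 31.52 + 11.96 = 69.54 million (those not working and not actively searching are outside the labor force — including those who want a job but have given up searching).
Civilian working-age population = 195.42 + 69.54 = 264.96 million.
Unemployment rate = 10.19 / 195.42 = 5.21%.
Labor force participation rate = 195.42 / 264.96 = 73.75%.

Unemployment rate ≈ 5.21%; labor force participation rate ≈ 73.75%.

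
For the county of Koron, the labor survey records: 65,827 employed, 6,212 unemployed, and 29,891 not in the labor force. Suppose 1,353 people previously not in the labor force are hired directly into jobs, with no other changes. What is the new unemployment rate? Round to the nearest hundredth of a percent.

New unemployment rate ≈ 8.46%.

Initially, labor force = 65,827 + 6,212 = 72,039, so u = 6,212/72,039 = 8.62%.
After the change, employed and labor force both rise by 1,353; unemployed unchanged → E = 67,180, U = 6,212, labor force = 73,392.
New unemployment rate = 6,212 / 73,392 = 8.46%.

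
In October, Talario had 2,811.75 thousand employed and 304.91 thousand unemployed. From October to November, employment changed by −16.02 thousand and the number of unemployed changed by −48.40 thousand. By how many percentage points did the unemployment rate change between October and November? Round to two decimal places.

The unemployment rate changed by −1.38 percentage points.

October: labor force = 2,811.75 + 304.91 = 3,116.66; u = 304.91/3,116.66 = 9.78%.
November: labor force = 2,795.73 + 256.51 = 3,052.24; u = 256.51/3,052.24 = 8.40%.
Change = 8.40% − 9.78% = −1.38 pp.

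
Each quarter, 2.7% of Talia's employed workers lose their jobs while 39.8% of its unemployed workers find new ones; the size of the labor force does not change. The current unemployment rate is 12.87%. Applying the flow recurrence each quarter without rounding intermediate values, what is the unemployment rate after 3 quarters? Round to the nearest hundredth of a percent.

With a fixed labor force, u_{t+1} = u_t + s·(1−u_t) − f·u_t = u_t·(1−s−f) + s.
Here 1−s−f = 0.575 and s = 0.027.
u_1 = 0.128700 × 0.575 + 0.027 = 0.101002.
u_2 = 0.101002 × 0.575 + 0.027 = 0.085076.
u_3 = 0.085076 × 0.575 + 0.027 = 0.075919.

Unemployment rate after three quarters ≈ 7.59%.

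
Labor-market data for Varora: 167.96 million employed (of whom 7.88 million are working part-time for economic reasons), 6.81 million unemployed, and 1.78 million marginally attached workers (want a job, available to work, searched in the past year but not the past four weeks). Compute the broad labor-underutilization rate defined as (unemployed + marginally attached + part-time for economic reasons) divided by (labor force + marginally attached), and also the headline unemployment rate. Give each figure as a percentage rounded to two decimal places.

Broad underutilization rate ≈ 9.33%; headline unemployment rate ≈ 3.90%.

Labor force = 167.96 + 6.81 = 174.77 million.
Numerator = 6.81 + 1.78 + 7.88 = 16.47 million.
Denominator = 174.77 + 1.78 = 176.55 million.
Broad rate = 16.47 / 176.55 = 9.33%.
Headline unemployment rate = 6.81 / 174.77 = 3.90%.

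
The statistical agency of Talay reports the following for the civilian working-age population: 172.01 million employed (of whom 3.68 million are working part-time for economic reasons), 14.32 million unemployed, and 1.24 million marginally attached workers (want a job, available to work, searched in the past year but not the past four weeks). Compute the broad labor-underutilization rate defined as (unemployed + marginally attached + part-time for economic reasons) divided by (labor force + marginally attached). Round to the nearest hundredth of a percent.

Broad underutilization rate ≈ 10.26%.

Labor force = 172.01 + 14.32 = 186.33 million.
Numerator = 14.32 + 1.24 + 3.68 = 19.24 million.
Denominator = 186.33 + 1.24 = 187.57 million.
Broad rate = 19.24 / 187.57 = 10.26%.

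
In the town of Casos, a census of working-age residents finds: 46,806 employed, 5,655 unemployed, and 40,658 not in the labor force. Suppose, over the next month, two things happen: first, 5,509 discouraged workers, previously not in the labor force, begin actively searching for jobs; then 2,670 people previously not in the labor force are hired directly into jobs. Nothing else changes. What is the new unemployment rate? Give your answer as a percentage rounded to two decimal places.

Initially, labor force = 46,806 + 5,655 = 52,461, so u = 5,655/52,461 = 10.78%.
After the first change, unemployed and labor force both rise by 5,509 → E = 46,806, U = 11,164, labor force = 57,970.
After the second change, employed and labor force both rise by 2,670; unemployed unchanged → E = 49,476, U = 11,164, labor force = 60,640.
New unemployment rate = 11,164 / 60,640 = 18.41%.

New unemployment rate ≈ 18.41%.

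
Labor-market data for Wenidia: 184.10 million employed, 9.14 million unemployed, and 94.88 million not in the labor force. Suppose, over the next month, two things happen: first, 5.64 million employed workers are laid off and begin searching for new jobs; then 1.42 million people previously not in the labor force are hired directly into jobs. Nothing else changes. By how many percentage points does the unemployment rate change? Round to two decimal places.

Initially, labor force = 184.10 + 9.14 = 193.24 million, so u = 9.14/193.24 = 4.73%.
After the first change, employed falls and unemployed rises by 5.64; labor force unchanged → E = 178.46, U = 14.78, labor force = 193.24 million.
After the second change, employed and labor force both rise by 1.42; unemployed unchanged → E = 179.88, U = 14.78, labor force = 194.66 million.
New unemployment rate = 14.78 / 194.66 = 7.59%.
Change = 7.59% − 4.73% = +2.86 percentage points.

The unemployment rate changes by +2.86 percentage points.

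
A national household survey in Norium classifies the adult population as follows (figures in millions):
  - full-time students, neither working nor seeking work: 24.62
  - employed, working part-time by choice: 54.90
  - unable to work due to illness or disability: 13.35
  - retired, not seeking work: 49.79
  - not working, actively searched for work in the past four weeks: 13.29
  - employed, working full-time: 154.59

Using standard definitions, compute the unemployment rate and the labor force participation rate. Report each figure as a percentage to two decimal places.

Employed = 54.90 + 154.59 = 209.49 million.
Unemployed = 13.29 million.
Labor force = 209.49 + 13.29 = 222.78 million.
Not in labor force = 24.62 + 13.35 + 49.79 = 87.76 million (those not working and not actively searching are outside the labor force).
Civilian working-age population = 222.78 + 87.76 = 310.54 million.
Unemployment rate = 13.29 / 222.78 = 5.97%.
Labor force participation rate = 222.78 / 310.54 = 71.74%.

Unemployment rate ≈ 5.97%; labor force participation rate ≈ 71.74%.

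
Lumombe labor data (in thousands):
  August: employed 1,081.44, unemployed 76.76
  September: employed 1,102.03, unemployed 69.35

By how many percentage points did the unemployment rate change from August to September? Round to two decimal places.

August: labor force = 1,081.44 + 76.76 = 1,158.20; u = 76.76/1,158.20 = 6.63%.
September: labor force = 1,102.03 + 69.35 = 1,171.38; u = 69.35/1,171.38 = 5.92%.
Change = 5.92% − 6.63% = −0.71 pp.

The unemployment rate changed by −0.71 percentage points.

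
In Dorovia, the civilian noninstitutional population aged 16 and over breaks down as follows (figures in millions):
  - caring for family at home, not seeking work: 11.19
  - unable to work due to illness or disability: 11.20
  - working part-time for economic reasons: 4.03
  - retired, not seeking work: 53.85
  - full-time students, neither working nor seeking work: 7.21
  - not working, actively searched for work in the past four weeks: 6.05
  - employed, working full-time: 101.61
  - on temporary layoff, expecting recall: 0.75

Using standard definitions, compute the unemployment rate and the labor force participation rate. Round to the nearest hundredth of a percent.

Unemployment rate ≈ 6.05%; labor force participation rate ≈ 57.40%.

Employed = 4.03 + 101.61 = 105.64 million (anyone who worked, including part-time for economic reasons, counts as employed).
Unemployed = 6.05 + 0.75 = 6.80 million (jobless and actively searching, or on temporary layoff).
Labor force = 105.64 + 6.80 = 112.44 million.
Not in labor force = 11.19 + 11.20 + 53.85 + 7.21 = 83.45 million (those not working and not actively searching are outside the labor force).
Civilian working-age population = 112.44 + 83.45 = 195.89 million.
Unemployment rate = 6.80 / 112.44 = 6.05%.
Labor force participation rate = 112.44 / 195.89 = 57.40%.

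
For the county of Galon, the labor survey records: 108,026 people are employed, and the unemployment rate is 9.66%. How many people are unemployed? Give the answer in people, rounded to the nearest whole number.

About 11,551 are unemployed.

Let U be the number unemployed. The labor force is E + U, and U/(E+U) = 0.0966.
So U = 0.0966 × 108,026 / (1 − 0.0966) = 10435.31 / 0.9034 ≈ 11,551.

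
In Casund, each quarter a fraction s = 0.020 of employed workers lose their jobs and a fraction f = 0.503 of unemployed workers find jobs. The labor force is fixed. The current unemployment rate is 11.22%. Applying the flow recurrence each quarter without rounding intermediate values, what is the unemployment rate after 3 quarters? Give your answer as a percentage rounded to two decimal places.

With a fixed labor force, u_{t+1} = u_t + s·(1−u_t) − f·u_t = u_t·(1−s−f) + s.
Here 1−s−f = 0.477 and s = 0.020.
u_1 = 0.112200 × 0.477 + 0.020 = 0.073519.
u_2 = 0.073519 × 0.477 + 0.020 = 0.055069.
u_3 = 0.055069 × 0.477 + 0.020 = 0.046268.

Unemployment rate after three quarters ≈ 4.63%.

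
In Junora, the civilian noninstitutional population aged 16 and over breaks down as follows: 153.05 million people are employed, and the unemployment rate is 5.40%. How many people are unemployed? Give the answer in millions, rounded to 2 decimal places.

About 8.74 million are unemployed.

Let U be the number unemployed. The labor force is E + U, and U/(E+U) = 0.0540.
So U = 0.0540 × 153.05 / (1 − 0.0540) = 8.2647 / 0.9460 ≈ 8.74 million.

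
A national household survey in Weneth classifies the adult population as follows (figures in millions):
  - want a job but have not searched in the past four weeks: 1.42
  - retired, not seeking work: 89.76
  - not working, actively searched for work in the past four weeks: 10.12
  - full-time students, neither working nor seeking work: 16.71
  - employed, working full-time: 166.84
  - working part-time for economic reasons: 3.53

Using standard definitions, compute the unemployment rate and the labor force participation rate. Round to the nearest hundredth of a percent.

Unemployment rate ≈ 5.61%; labor force participation rate ≈ 62.59%.

Employed = 166.84 + 3.53 = 170.37 million (anyone who worked, including part-time for economic reasons, counts as employed).
Unemployed = 10.12 million.
Labor force = 170.37 + 10.12 = 180.49 million.
Not in labor force = 1.42 + 89.76 + 16.71 = 107.89 million (those not working and not actively searching are outside the labor force — including those who want a job but have given up searching).
Civilian working-age population = 180.49 + 107.89 = 288.38 million.
Unemployment rate = 10.12 / 180.49 = 5.61%.
Labor force participation rate = 180.49 / 288.38 = 62.59%.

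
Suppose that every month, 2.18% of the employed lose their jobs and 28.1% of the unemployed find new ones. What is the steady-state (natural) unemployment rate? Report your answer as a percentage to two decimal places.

At steady state the flows balance: s·E = f·U, so U/(E+U) = s/(s+f).
u* = 2.18 / (2.18 + 28.1) = 2.18 / 30.28 = 7.20%.

Steady-state unemployment rate ≈ 7.20%.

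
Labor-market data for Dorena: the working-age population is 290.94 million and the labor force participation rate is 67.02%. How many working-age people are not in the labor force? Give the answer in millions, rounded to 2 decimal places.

Share not in the labor force = 1 − 0.6702 = 0.3298.
Not in labor force = 0.3298 × 290.94 ≈ 95.95 million.

About 95.95 million are not in the labor force.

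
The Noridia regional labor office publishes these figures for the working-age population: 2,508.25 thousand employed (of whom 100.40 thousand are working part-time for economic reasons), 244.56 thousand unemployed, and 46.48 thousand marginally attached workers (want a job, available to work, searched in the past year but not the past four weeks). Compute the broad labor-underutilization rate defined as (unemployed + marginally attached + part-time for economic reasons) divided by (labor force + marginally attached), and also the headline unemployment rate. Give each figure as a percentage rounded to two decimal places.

Labor force = 2,508.25 + 244.56 = 2,752.81 thousand.
Numerator = 244.56 + 46.48 + 100.40 = 391.44 thousand.
Denominator = 2,752.81 + 46.48 = 2,799.29 thousand.
Broad rate = 391.44 / 2,799.29 = 13.98%.
Headline unemployment rate = 244.56 / 2,752.81 = 8.88%.

Broad underutilization rate ≈ 13.98%; headline unemployment rate ≈ 8.88%.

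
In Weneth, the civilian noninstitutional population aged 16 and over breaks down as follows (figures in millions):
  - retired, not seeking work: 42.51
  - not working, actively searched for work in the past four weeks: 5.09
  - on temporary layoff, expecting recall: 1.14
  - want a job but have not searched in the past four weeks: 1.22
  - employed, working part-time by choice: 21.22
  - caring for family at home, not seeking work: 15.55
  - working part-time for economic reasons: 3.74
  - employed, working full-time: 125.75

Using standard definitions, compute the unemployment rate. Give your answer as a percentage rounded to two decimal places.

Employed = 21.22 + 3.74 + 125.75 = 150.71 million (anyone who worked, including part-time for economic reasons, counts as employed).
Unemployed = 5.09 + 1.14 = 6.23 million (jobless and actively searching, or on temporary layoff).
Labor force = 150.71 + 6.23 = 156.94 million.
Unemployment rate = 6.23 / 156.94 = 3.97%.

Unemployment rate ≈ 3.97%.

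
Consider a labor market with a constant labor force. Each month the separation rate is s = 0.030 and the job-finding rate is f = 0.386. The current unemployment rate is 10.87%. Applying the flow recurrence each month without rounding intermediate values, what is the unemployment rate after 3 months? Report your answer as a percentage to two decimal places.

With a fixed labor force, u_{t+1} = u_t + s·(1−u_t) − f·u_t = u_t·(1−s−f) + s.
Here 1−s−f = 0.584 and s = 0.030.
u_1 = 0.108700 × 0.584 + 0.030 = 0.093481.
u_2 = 0.093481 × 0.584 + 0.030 = 0.084593.
u_3 = 0.084593 × 0.584 + 0.030 = 0.079402.

Unemployment rate after three months ≈ 7.94%.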